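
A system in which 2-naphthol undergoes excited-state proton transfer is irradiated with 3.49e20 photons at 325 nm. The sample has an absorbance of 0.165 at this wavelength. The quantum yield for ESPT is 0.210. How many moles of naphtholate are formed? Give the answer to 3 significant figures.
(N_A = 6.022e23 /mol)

Moles of photons: 3.49e20 / 6.022e23 = 5.795e-4 mol.
Fraction absorbed: 1 − 10^(−0.165) = 0.3161.
Photons absorbed: 0.3161 × 5.795e-4 = 1.832e-4 mol.
Product: Φ × n_abs = 0.210 × 1.832e-4 = 3.847e-5 mol.

3.85e-5 mol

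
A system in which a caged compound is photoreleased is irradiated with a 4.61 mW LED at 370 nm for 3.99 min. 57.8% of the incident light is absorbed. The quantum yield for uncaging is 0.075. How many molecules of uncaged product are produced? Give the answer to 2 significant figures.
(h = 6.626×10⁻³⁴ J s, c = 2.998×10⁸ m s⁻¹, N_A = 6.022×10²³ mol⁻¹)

8.9×10¹⁶ molecules

Photon energy at 370 nm: hc/λ = (6.626×10⁻³⁴)(2.998×10⁸)/(370×10⁻⁹) = 5.369×10⁻¹⁹ J.
Energy delivered: (4.61 mW)(239.4 s) = 1.104 J.
Photons incident: 1.104 / 5.369×10⁻¹⁹ = 2.056×10¹⁸, i.e. 2.056×10¹⁸/6.022×10²³ = 3.414×10⁻⁶ mol.
Photons absorbed: 0.578 × 3.414×10⁻⁶ = 1.973×10⁻⁶ mol.
Product: Φ × n_abs = 0.075 × 1.973×10⁻⁶ = 1.480×10⁻⁷ mol.
As a count: 1.480×10⁻⁷ × 6.022×10²³ = 8.9×10¹⁶.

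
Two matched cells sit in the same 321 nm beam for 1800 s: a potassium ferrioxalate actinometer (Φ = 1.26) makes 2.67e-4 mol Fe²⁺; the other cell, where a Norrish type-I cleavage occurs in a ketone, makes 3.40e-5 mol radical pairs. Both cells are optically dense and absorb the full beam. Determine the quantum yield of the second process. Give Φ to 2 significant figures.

Photons absorbed by the actinometer: 2.67e-4 / 1.26 = 2.119e-4 mol.
Φ(unknown) = 3.40e-5 / 2.119e-4 = 0.16.

Φ = 0.16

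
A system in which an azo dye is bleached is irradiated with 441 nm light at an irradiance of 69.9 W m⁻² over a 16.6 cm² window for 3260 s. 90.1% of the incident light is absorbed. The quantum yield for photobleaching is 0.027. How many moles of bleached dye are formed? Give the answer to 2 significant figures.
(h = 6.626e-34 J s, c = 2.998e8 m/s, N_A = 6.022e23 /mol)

Photon energy at 441 nm: hc/λ = (6.626e-34)(2.998e8)/(441e-9) = 4.504e-19 J.
Energy delivered: (69.9 W m⁻²)(16.6e-4 m²)(3260 s) = 378.3 J.
Photons incident: 378.3 / 4.504e-19 = 8.399e20, i.e. 8.399e20/6.022e23 = 0.001395 mol.
Photons absorbed: 0.901 × 0.001395 = 0.001257 mol.
Product: Φ × n_abs = 0.027 × 0.001257 = 3.394e-5 mol.

3.4e-5 mol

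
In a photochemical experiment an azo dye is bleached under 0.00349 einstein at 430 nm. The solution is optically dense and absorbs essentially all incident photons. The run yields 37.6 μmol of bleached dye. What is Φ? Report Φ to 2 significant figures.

Product: 37.6 μmol = 3.76×10⁻⁵ mol.
Φ = 3.76×10⁻⁵ mol / 0.00349 mol photons = 0.011.

Φ = 0.011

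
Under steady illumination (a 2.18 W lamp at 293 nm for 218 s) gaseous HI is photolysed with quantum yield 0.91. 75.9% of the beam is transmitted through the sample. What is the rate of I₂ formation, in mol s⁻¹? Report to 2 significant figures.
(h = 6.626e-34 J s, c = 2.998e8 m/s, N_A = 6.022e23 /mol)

Photon energy at 293 nm: hc/λ = (6.626e-34)(2.998e8)/(293e-9) = 6.780e-19 J.
Energy delivered: (2.18 W)(218 s) = 475.2 J.
Photons incident: 475.2 / 6.780e-19 = 7.009e20, i.e. 7.009e20/6.022e23 = 0.001164 mol.
Fraction absorbed: 1 − 75.9/100 = 0.2410.
Photons absorbed: 0.2410 × 0.001164 = 2.805e-4 mol.
Product formed: 0.91 × 2.805e-4 = 2.553e-4 mol.
Rate: 2.553e-4 / 218 s = 1.2e-6 mol s⁻¹.

1.2e-6 mol s⁻¹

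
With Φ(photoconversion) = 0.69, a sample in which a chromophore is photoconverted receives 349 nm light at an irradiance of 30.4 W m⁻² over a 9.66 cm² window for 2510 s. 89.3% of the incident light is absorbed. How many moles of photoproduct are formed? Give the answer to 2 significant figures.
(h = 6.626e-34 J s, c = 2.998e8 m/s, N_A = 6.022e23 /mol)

Photon energy at 349 nm: hc/λ = (6.626e-34)(2.998e8)/(349e-9) = 5.692e-19 J.
Energy delivered: (30.4 W m⁻²)(9.66e-4 m²)(2510 s) = 73.71 J.
Photons incident: 73.71 / 5.692e-19 = 1.295e20, i.e. 1.295e20/6.022e23 = 2.150e-4 mol.
Photons absorbed: 0.893 × 2.150e-4 = 1.920e-4 mol.
Product: Φ × n_abs = 0.69 × 1.920e-4 = 1.325e-4 mol.

1.3e-4 mol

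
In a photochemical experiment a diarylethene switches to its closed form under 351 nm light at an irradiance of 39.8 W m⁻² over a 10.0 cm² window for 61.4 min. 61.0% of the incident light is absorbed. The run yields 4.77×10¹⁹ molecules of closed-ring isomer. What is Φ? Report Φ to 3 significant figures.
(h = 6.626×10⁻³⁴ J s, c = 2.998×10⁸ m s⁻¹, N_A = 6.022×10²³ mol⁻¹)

Product: 4.77×10¹⁹ / 6.022×10²³ = 7.921×10⁻⁵ mol.
Photon energy at 351 nm: hc/λ = (6.626×10⁻³⁴)(2.998×10⁸)/(351×10⁻⁹) = 5.659×10⁻¹⁹ J.
Energy delivered: (39.8 W m⁻²)(10.0×10⁻⁴ m²)(3684 s) = 146.6 J.
Photons incident: 146.6 / 5.659×10⁻¹⁹ = 2.591×10²⁰, i.e. 2.591×10²⁰/6.022×10²³ = 4.303×10⁻⁴ mol.
Photons absorbed: 0.610 × 4.303×10⁻⁴ = 2.625×10⁻⁴ mol.
Φ = 7.921×10⁻⁵ mol / 2.625×10⁻⁴ mol photons = 0.302.

Φ = 0.302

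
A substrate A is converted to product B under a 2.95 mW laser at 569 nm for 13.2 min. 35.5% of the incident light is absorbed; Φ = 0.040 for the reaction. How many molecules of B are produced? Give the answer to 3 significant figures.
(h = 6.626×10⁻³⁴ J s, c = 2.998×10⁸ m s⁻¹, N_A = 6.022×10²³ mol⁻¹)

9.50×10¹⁶ molecules

Photon energy at 569 nm: hc/λ = (6.626×10⁻³⁴)(2.998×10⁸)/(569×10⁻⁹) = 3.491×10⁻¹⁹ J.
Energy delivered: (2.95 mW)(792 s) = 2.336 J.
Photons incident: 2.336 / 3.491×10⁻¹⁹ = 6.691×10¹⁸, i.e. 6.691×10¹⁸/6.022×10²³ = 1.111×10⁻⁵ mol.
Photons absorbed: 0.355 × 1.111×10⁻⁵ = 3.944×10⁻⁶ mol.
Product: Φ × n_abs = 0.040 × 3.944×10⁻⁶ = 1.578×10⁻⁷ mol.
As a count: 1.578×10⁻⁷ × 6.022×10²³ = 9.50×10¹⁶.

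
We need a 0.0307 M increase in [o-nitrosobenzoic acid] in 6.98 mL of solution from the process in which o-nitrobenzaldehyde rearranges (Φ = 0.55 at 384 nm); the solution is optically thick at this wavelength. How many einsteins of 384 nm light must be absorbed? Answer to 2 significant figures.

3.9×10⁻⁴ einstein

Product: (0.0307 M)(0.00698 L) = 2.143×10⁻⁴ mol.
Photons that must be absorbed: 2.143×10⁻⁴ / 0.55 = 3.896×10⁻⁴ mol.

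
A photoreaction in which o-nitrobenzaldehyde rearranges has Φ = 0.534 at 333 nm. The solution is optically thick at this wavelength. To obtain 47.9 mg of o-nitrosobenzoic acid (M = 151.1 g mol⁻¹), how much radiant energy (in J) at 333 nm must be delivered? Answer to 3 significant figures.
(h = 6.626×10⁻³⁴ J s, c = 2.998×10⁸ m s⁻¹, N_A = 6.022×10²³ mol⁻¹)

213 J

Product: 47.9 mg / 151.1 g mol⁻¹ = 3.170×10⁻⁴ mol.
Photons that must be absorbed: 3.170×10⁻⁴ / 0.534 = 5.936×10⁻⁴ mol.
Photon energy: hc/λ = 5.965×10⁻¹⁹ J; per mole, 3.592×10⁵ J mol⁻¹.
Energy required: 5.936×10⁻⁴ × 3.592×10⁵ = 213 J.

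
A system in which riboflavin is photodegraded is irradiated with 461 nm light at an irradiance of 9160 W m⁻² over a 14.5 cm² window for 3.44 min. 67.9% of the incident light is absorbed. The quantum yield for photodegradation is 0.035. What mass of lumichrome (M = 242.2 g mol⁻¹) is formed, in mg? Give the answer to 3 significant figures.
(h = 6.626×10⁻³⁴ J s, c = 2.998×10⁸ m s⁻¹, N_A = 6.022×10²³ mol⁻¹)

Photon energy at 461 nm: hc/λ = (6.626×10⁻³⁴)(2.998×10⁸)/(461×10⁻⁹) = 4.309×10⁻¹⁹ J.
Energy delivered: (9160 W m⁻²)(14.5×10⁻⁴ m²)(206.4 s) = 2741 J.
Photons incident: 2741 / 4.309×10⁻¹⁹ = 6.361×10²¹, i.e. 6.361×10²¹/6.022×10²³ = 0.01056 mol.
Photons absorbed: 0.679 × 0.01056 = 0.007170 mol.
Product: Φ × n_abs = 0.035 × 0.007170 = 2.510×10⁻⁴ mol.
Mass: 2.510×10⁻⁴ × 242.2 = 0.06079 g = 60.8 mg.

60.8 mg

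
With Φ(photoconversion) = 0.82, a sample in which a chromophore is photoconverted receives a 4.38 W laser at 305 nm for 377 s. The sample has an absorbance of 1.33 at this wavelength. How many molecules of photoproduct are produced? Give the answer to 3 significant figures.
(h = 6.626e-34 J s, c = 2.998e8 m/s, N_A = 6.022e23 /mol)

1.98e21 molecules

Photon energy at 305 nm: hc/λ = (6.626e-34)(2.998e8)/(305e-9) = 6.513e-19 J.
Energy delivered: (4.38 W)(377 s) = 1651 J.
Photons incident: 1651 / 6.513e-19 = 2.535e21, i.e. 2.535e21/6.022e23 = 0.004210 mol.
Fraction absorbed: 1 − 10^(−1.33) = 0.9532.
Photons absorbed: 0.9532 × 0.004210 = 0.004013 mol.
Product: Φ × n_abs = 0.82 × 0.004013 = 0.003291 mol.
As a count: 0.003291 × 6.022e23 = 1.98e21.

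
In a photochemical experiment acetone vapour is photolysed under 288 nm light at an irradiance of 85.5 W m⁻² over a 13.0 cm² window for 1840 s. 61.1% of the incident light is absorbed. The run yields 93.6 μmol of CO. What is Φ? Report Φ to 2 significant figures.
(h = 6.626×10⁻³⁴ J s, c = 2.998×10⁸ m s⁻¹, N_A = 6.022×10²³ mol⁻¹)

Product: 93.6 μmol = 9.36×10⁻⁵ mol.
Photon energy at 288 nm: hc/λ = (6.626×10⁻³⁴)(2.998×10⁸)/(288×10⁻⁹) = 6.897×10⁻¹⁹ J.
Energy delivered: (85.5 W m⁻²)(13.0×10⁻⁴ m²)(1840 s) = 204.5 J.
Photons incident: 204.5 / 6.897×10⁻¹⁹ = 2.965×10²⁰, i.e. 2.965×10²⁰/6.022×10²³ = 4.924×10⁻⁴ mol.
Photons absorbed: 0.611 × 4.924×10⁻⁴ = 3.009×10⁻⁴ mol.
Φ = 9.36×10⁻⁵ mol / 3.009×10⁻⁴ mol photons = 0.31.

Φ = 0.31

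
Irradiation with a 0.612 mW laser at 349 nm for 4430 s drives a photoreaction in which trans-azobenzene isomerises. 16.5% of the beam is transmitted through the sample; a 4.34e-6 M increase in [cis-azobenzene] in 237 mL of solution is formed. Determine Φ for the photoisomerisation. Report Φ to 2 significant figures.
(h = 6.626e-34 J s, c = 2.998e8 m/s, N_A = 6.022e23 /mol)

Φ = 0.16

Product: (4.34e-6 M)(0.237 L) = 1.029e-6 mol.
Photon energy at 349 nm: hc/λ = (6.626e-34)(2.998e8)/(349e-9) = 5.692e-19 J.
Energy delivered: (0.612 mW)(4430 s) = 2.711 J.
Photons incident: 2.711 / 5.692e-19 = 4.763e18, i.e. 4.763e18/6.022e23 = 7.909e-6 mol.
Fraction absorbed: 1 − 16.5/100 = 0.8350.
Photons absorbed: 0.8350 × 7.909e-6 = 6.604e-6 mol.
Φ = 1.029e-6 mol / 6.604e-6 mol photons = 0.16.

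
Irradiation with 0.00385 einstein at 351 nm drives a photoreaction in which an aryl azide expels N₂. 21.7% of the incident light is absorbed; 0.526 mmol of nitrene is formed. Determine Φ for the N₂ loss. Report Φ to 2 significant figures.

Φ = 0.63

Product: 0.526 mmol = 5.26×10⁻⁴ mol.
Photons absorbed: 0.217 × 0.00385 = 8.355×10⁻⁴ mol.
Φ = 5.26×10⁻⁴ mol / 8.355×10⁻⁴ mol photons = 0.63.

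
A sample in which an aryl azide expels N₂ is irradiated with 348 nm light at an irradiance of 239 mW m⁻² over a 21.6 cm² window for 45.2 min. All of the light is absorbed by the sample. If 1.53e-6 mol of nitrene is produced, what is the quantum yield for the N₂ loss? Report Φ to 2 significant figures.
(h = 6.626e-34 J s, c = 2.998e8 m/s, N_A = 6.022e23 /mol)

Φ = 0.38

Photon energy at 348 nm: hc/λ = (6.626e-34)(2.998e8)/(348e-9) = 5.708e-19 J.
Energy delivered: (239 mW m⁻²)(21.6e-4 m²)(2712 s) = 1.400 J.
Photons incident: 1.400 / 5.708e-19 = 2.453e18, i.e. 2.453e18/6.022e23 = 4.073e-6 mol.
Φ = 1.53e-6 mol / 4.073e-6 mol photons = 0.38.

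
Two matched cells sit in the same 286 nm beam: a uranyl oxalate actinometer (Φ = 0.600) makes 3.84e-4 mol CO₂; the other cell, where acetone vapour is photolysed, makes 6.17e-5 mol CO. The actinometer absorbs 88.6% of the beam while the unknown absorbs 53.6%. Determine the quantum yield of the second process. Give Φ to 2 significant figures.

Photons absorbed by the actinometer: 3.84e-4 / 0.600 = 6.400e-4 mol.
Incident flux: 6.400e-4 / 0.886 = 7.223e-4 einstein.
Absorbed by unknown: 0.536 × 7.223e-4 = 3.872e-4 mol.
Φ(unknown) = 6.17e-5 / 3.872e-4 = 0.16.

Φ = 0.16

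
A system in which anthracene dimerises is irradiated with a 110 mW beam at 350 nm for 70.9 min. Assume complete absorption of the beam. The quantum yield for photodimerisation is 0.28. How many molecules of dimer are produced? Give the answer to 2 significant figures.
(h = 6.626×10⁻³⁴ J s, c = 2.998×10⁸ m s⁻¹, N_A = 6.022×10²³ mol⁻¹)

2.3×10²⁰ molecules

Photon energy at 350 nm: hc/λ = (6.626×10⁻³⁴)(2.998×10⁸)/(350×10⁻⁹) = 5.676×10⁻¹⁹ J.
Energy delivered: (110 mW)(4254 s) = 467.9 J.
Photons incident: 467.9 / 5.676×10⁻¹⁹ = 8.243×10²⁰, i.e. 8.243×10²⁰/6.022×10²³ = 0.001369 mol.
Product: Φ × n_abs = 0.28 × 0.001369 = 3.833×10⁻⁴ mol.
As a count: 3.833×10⁻⁴ × 6.022×10²³ = 2.3×10²⁰.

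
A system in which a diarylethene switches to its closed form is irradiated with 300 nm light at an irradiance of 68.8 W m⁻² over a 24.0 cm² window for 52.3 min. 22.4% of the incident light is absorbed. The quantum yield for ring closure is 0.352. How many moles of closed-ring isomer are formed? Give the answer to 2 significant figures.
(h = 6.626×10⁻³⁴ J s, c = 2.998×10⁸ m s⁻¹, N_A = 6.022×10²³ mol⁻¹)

1.0×10⁻⁴ mol

Photon energy at 300 nm: hc/λ = (6.626×10⁻³⁴)(2.998×10⁸)/(300×10⁻⁹) = 6.622×10⁻¹⁹ J.
Energy delivered: (68.8 W m⁻²)(24.0×10⁻⁴ m²)(3138 s) = 518.1 J.
Photons incident: 518.1 / 6.622×10⁻¹⁹ = 7.824×10²⁰, i.e. 7.824×10²⁰/6.022×10²³ = 0.001299 mol.
Photons absorbed: 0.224 × 0.001299 = 2.910×10⁻⁴ mol.
Product: Φ × n_abs = 0.352 × 2.910×10⁻⁴ = 1.024×10⁻⁴ mol.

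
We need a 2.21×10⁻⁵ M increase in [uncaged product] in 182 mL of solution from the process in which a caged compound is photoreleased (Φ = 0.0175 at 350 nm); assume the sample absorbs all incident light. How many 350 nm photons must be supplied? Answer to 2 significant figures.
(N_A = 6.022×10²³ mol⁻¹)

Product: (2.21×10⁻⁵ M)(0.182 L) = 4.022×10⁻⁶ mol.
Photons that must be absorbed: 4.022×10⁻⁶ / 0.0175 = 2.298×10⁻⁴ mol.
Photon count: 2.298×10⁻⁴ × 6.022×10²³ = 1.4×10²⁰.

1.4×10²⁰ photons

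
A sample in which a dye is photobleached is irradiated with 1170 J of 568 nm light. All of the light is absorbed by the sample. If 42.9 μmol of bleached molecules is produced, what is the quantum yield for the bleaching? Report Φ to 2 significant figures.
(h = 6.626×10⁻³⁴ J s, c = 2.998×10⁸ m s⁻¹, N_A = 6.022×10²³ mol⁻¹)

Φ = 0.0077

Product: 42.9 μmol = 4.29×10⁻⁵ mol.
Photon energy at 568 nm: hc/λ = (6.626×10⁻³⁴)(2.998×10⁸)/(568×10⁻⁹) = 3.497×10⁻¹⁹ J.
Photons incident: 1170 / 3.497×10⁻¹⁹ = 3.346×10²¹, i.e. 3.346×10²¹/6.022×10²³ = 0.005556 mol.
Φ = 4.29×10⁻⁵ mol / 0.005556 mol photons = 0.0077.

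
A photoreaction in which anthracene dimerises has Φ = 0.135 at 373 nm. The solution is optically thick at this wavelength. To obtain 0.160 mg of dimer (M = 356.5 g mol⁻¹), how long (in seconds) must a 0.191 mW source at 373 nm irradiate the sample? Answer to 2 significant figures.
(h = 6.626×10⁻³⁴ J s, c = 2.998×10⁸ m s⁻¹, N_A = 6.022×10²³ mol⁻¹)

Product: 0.160 mg / 356.5 g mol⁻¹ = 4.488×10⁻⁷ mol.
Photons that must be absorbed: 4.488×10⁻⁷ / 0.135 = 3.324×10⁻⁶ mol.
Photon energy: hc/λ = 5.326×10⁻¹⁹ J; per mole, 3.207×10⁵ J mol⁻¹.
Energy required: 3.324×10⁻⁶ × 3.207×10⁵ = 1.066 J.
Time: 1.066 J / 0.000191 W = 5600 s.

t ≈ 5600 s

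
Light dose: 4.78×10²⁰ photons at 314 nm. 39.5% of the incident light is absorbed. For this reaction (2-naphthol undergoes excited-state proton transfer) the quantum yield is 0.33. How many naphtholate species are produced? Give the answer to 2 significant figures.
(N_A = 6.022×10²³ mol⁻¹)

6.2×10¹⁹ species

Moles of photons: 4.78×10²⁰ / 6.022×10²³ = 7.938×10⁻⁴ mol.
Photons absorbed: 0.395 × 7.938×10⁻⁴ = 3.136×10⁻⁴ mol.
Product: Φ × n_abs = 0.33 × 3.136×10⁻⁴ = 1.035×10⁻⁴ mol.
As a count: 1.035×10⁻⁴ × 6.022×10²³ = 6.2×10¹⁹.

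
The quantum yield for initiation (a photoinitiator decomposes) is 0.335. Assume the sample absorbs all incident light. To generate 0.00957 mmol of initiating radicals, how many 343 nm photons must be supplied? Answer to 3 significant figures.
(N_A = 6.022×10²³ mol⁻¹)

1.72×10¹⁹ photons

Product: 0.00957 mmol = 9.57×10⁻⁶ mol.
Photons that must be absorbed: 9.57×10⁻⁶ / 0.335 = 2.857×10⁻⁵ mol.
Photon count: 2.857×10⁻⁵ × 6.022×10²³ = 1.72×10¹⁹.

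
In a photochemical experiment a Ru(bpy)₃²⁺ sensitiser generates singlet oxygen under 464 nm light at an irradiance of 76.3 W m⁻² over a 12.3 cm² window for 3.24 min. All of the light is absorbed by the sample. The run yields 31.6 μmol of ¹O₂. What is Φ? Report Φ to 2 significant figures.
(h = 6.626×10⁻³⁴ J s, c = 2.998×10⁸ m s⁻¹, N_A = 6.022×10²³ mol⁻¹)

Φ = 0.45

Product: 31.6 μmol = 3.16×10⁻⁵ mol.
Photon energy at 464 nm: hc/λ = (6.626×10⁻³⁴)(2.998×10⁸)/(464×10⁻⁹) = 4.281×10⁻¹⁹ J.
Energy delivered: (76.3 W m⁻²)(12.3×10⁻⁴ m²)(194.4 s) = 18.24 J.
Photons incident: 18.24 / 4.281×10⁻¹⁹ = 4.261×10¹⁹, i.e. 4.261×10¹⁹/6.022×10²³ = 7.076×10⁻⁵ mol.
Φ = 3.16×10⁻⁵ mol / 7.076×10⁻⁵ mol photons = 0.45.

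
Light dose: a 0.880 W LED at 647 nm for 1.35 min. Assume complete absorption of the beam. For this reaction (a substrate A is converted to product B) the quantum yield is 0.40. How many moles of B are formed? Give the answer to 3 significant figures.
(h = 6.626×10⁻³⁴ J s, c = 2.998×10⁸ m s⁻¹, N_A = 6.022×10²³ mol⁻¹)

Photon energy at 647 nm: hc/λ = (6.626×10⁻³⁴)(2.998×10⁸)/(647×10⁻⁹) = 3.070×10⁻¹⁹ J.
Energy delivered: (0.880 W)(81 s) = 71.28 J.
Photons incident: 71.28 / 3.070×10⁻¹⁹ = 2.322×10²⁰, i.e. 2.322×10²⁰/6.022×10²³ = 3.856×10⁻⁴ mol.
Product: Φ × n_abs = 0.40 × 3.856×10⁻⁴ = 1.542×10⁻⁴ mol.

1.54×10⁻⁴ mol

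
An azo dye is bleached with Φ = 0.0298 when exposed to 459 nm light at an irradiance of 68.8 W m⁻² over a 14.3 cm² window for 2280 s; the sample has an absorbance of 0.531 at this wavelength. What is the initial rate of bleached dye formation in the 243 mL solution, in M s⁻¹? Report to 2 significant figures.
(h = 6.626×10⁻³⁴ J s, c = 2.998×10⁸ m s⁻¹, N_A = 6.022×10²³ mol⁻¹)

3.3×10⁻⁸ M s⁻¹

Photon energy at 459 nm: hc/λ = (6.626×10⁻³⁴)(2.998×10⁸)/(459×10⁻⁹) = 4.328×10⁻¹⁹ J.
Energy delivered: (68.8 W m⁻²)(14.3×10⁻⁴ m²)(2280 s) = 224.3 J.
Photons incident: 224.3 / 4.328×10⁻¹⁹ = 5.183×10²⁰, i.e. 5.183×10²⁰/6.022×10²³ = 8.607×10⁻⁴ mol.
Fraction absorbed: 1 − 10^(−0.531) = 0.7056.
Photons absorbed: 0.7056 × 8.607×10⁻⁴ = 6.073×10⁻⁴ mol.
Product formed: 0.0298 × 6.073×10⁻⁴ = 1.810×10⁻⁵ mol.
Rate: 1.810×10⁻⁵ mol / (2280 s × 0.243 L) = 3.3×10⁻⁸ M s⁻¹.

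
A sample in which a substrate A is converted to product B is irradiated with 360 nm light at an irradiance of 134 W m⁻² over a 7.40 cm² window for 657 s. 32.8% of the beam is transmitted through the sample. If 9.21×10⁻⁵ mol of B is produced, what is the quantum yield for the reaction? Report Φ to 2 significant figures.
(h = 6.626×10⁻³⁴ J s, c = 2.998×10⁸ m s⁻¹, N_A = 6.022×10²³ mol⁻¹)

Photon energy at 360 nm: hc/λ = (6.626×10⁻³⁴)(2.998×10⁸)/(360×10⁻⁹) = 5.518×10⁻¹⁹ J.
Energy delivered: (134 W m⁻²)(7.40×10⁻⁴ m²)(657 s) = 65.15 J.
Photons incident: 65.15 / 5.518×10⁻¹⁹ = 1.181×10²⁰, i.e. 1.181×10²⁰/6.022×10²³ = 1.961×10⁻⁴ mol.
Fraction absorbed: 1 − 32.8/100 = 0.6720.
Photons absorbed: 0.6720 × 1.961×10⁻⁴ = 1.318×10⁻⁴ mol.
Φ = 9.21×10⁻⁵ mol / 1.318×10⁻⁴ mol photons = 0.70.

Φ = 0.70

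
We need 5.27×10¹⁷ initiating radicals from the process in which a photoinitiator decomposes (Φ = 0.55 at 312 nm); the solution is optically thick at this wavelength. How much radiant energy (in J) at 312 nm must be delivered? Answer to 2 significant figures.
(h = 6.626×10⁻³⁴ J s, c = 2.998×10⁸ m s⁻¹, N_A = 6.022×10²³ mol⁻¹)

Product: 5.27×10¹⁷ / 6.022×10²³ = 8.751×10⁻⁷ mol.
Photons that must be absorbed: 8.751×10⁻⁷ / 0.55 = 1.591×10⁻⁶ mol.
Photon energy: hc/λ = 6.367×10⁻¹⁹ J; per mole, 3.834×10⁵ J mol⁻¹.
Energy required: 1.591×10⁻⁶ × 3.834×10⁵ = 0.61 J.

0.61 J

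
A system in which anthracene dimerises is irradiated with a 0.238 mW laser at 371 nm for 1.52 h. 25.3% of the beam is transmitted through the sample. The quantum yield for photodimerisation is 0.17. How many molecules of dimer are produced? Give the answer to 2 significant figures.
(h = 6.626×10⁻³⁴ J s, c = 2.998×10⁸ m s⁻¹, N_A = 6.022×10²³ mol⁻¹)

3.1×10¹⁷ molecules

Photon energy at 371 nm: hc/λ = (6.626×10⁻³⁴)(2.998×10⁸)/(371×10⁻⁹) = 5.354×10⁻¹⁹ J.
Energy delivered: (0.238 mW)(5472 s) = 1.302 J.
Photons incident: 1.302 / 5.354×10⁻¹⁹ = 2.432×10¹⁸, i.e. 2.432×10¹⁸/6.022×10²³ = 4.039×10⁻⁶ mol.
Fraction absorbed: 1 − 25.3/100 = 0.7470.
Photons absorbed: 0.7470 × 4.039×10⁻⁶ = 3.017×10⁻⁶ mol.
Product: Φ × n_abs = 0.17 × 3.017×10⁻⁶ = 5.129×10⁻⁷ mol.
As a count: 5.129×10⁻⁷ × 6.022×10²³ = 3.1×10¹⁷.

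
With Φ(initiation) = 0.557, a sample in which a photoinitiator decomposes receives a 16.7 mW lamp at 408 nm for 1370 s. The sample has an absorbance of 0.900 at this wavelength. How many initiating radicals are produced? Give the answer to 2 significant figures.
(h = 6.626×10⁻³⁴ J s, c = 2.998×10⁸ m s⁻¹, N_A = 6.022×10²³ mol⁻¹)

2.3×10¹⁹ initiating radicals

Photon energy at 408 nm: hc/λ = (6.626×10⁻³⁴)(2.998×10⁸)/(408×10⁻⁹) = 4.869×10⁻¹⁹ J.
Energy delivered: (16.7 mW)(1370 s) = 22.88 J.
Photons incident: 22.88 / 4.869×10⁻¹⁹ = 4.699×10¹⁹, i.e. 4.699×10¹⁹/6.022×10²³ = 7.803×10⁻⁵ mol.
Fraction absorbed: 1 − 10^(−0.900) = 0.8741.
Photons absorbed: 0.8741 × 7.803×10⁻⁵ = 6.821×10⁻⁵ mol.
Product: Φ × n_abs = 0.557 × 6.821×10⁻⁵ = 3.799×10⁻⁵ mol.
As a count: 3.799×10⁻⁵ × 6.022×10²³ = 2.3×10¹⁹.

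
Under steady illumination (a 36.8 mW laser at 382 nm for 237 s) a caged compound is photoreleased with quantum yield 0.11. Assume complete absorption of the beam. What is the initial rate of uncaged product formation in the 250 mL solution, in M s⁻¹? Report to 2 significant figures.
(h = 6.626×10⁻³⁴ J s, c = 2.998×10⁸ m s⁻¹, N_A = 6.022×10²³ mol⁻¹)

Photon energy at 382 nm: hc/λ = (6.626×10⁻³⁴)(2.998×10⁸)/(382×10⁻⁹) = 5.200×10⁻¹⁹ J.
Energy delivered: (36.8 mW)(237 s) = 8.722 J.
Photons incident: 8.722 / 5.200×10⁻¹⁹ = 1.677×10¹⁹, i.e. 1.677×10¹⁹/6.022×10²³ = 2.785×10⁻⁵ mol.
Product formed: 0.11 × 2.785×10⁻⁵ = 3.064×10⁻⁶ mol.
Rate: 3.064×10⁻⁶ mol / (237 s × 0.25 L) = 5.2×10⁻⁸ M s⁻¹.

5.2×10⁻⁸ M s⁻¹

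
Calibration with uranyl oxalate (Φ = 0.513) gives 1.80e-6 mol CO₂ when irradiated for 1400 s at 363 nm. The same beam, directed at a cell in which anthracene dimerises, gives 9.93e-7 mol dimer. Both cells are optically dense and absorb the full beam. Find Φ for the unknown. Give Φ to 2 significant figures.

Φ = 0.28

Photons absorbed by the actinometer: 1.80e-6 / 0.513 = 3.509e-6 mol.
Φ(unknown) = 9.93e-7 / 3.509e-6 = 0.28.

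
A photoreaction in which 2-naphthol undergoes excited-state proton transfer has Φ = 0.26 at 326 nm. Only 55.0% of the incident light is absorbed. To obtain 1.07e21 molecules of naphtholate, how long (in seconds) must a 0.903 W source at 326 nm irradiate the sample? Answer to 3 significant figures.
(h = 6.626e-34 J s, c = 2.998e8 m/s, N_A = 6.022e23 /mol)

t ≈ 5050 s

Product: 1.07e21 / 6.022e23 = 0.001777 mol.
Photons that must be absorbed: 0.001777 / 0.26 = 0.006835 mol.
Incident photons needed: 0.006835 / 0.550 = 0.01243 mol.
Photon energy: hc/λ = 6.093e-19 J; per mole, 3.669e5 J mol⁻¹.
Energy required: 0.01243 × 3.669e5 = 4561 J.
Time: 4561 J / 0.903 W = 5050 s.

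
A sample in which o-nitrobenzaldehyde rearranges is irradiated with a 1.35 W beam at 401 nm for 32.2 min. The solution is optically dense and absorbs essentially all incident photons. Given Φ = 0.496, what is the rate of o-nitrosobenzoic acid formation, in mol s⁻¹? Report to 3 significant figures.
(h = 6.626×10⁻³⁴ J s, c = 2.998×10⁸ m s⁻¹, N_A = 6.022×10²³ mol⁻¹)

2.24×10⁻⁶ mol s⁻¹

Photon energy at 401 nm: hc/λ = (6.626×10⁻³⁴)(2.998×10⁸)/(401×10⁻⁹) = 4.954×10⁻¹⁹ J.
Energy delivered: (1.35 W)(1932 s) = 2608 J.
Photons incident: 2608 / 4.954×10⁻¹⁹ = 5.264×10²¹, i.e. 5.264×10²¹/6.022×10²³ = 0.008741 mol.
Product formed: 0.496 × 0.008741 = 0.004336 mol.
Rate: 0.004336 / 1932 s = 2.24×10⁻⁶ mol s⁻¹.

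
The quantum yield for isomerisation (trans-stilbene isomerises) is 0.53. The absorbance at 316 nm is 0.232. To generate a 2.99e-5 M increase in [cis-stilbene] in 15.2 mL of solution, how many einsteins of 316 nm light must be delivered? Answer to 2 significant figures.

Product: (2.99e-5 M)(0.0152 L) = 4.545e-7 mol.
Photons that must be absorbed: 4.545e-7 / 0.53 = 8.575e-7 mol.
Fraction absorbed: 1 − 10^(−0.232) = 0.4139.
Incident photons needed: 8.575e-7 / 0.4139 = 2.072e-6 mol.

2.1e-6 einstein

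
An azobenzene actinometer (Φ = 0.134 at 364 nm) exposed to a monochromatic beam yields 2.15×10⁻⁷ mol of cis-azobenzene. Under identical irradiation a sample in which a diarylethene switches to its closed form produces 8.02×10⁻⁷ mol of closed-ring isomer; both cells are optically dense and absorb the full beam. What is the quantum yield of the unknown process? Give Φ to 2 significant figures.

Photons absorbed by the actinometer: 2.15×10⁻⁷ / 0.134 = 1.604×10⁻⁶ mol.
Φ(unknown) = 8.02×10⁻⁷ / 1.604×10⁻⁶ = 0.50.

Φ = 0.50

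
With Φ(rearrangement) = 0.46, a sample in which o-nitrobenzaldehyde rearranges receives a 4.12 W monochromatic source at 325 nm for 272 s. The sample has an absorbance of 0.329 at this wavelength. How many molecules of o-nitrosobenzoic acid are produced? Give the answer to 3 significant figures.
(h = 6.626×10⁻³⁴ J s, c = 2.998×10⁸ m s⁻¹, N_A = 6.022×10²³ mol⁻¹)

4.48×10²⁰ molecules

Photon energy at 325 nm: hc/λ = (6.626×10⁻³⁴)(2.998×10⁸)/(325×10⁻⁹) = 6.112×10⁻¹⁹ J.
Energy delivered: (4.12 W)(272 s) = 1121 J.
Photons incident: 1121 / 6.112×10⁻¹⁹ = 1.834×10²¹, i.e. 1.834×10²¹/6.022×10²³ = 0.003045 mol.
Fraction absorbed: 1 − 10^(−0.329) = 0.5312.
Photons absorbed: 0.5312 × 0.003045 = 0.001618 mol.
Product: Φ × n_abs = 0.46 × 0.001618 = 7.443×10⁻⁴ mol.
As a count: 7.443×10⁻⁴ × 6.022×10²³ = 4.48×10²⁰.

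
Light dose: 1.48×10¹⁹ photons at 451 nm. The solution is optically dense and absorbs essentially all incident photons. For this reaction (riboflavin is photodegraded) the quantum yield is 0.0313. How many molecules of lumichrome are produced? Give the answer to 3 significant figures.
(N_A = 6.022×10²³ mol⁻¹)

Moles of photons: 1.48×10¹⁹ / 6.022×10²³ = 2.458×10⁻⁵ mol.
Product: Φ × n_abs = 0.0313 × 2.458×10⁻⁵ = 7.694×10⁻⁷ mol.
As a count: 7.694×10⁻⁷ × 6.022×10²³ = 4.63×10¹⁷.

4.63×10¹⁷ molecules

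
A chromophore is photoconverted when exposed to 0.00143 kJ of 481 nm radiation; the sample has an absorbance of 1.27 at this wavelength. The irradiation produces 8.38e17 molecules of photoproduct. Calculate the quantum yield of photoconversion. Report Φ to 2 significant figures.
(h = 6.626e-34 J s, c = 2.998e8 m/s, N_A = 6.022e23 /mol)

Φ = 0.26

Product: 8.38e17 / 6.022e23 = 1.392e-6 mol.
Photon energy at 481 nm: hc/λ = (6.626e-34)(2.998e8)/(481e-9) = 4.130e-19 J.
Incident energy: 0.00143 kJ = 1.43 J.
Photons incident: 1.43 / 4.130e-19 = 3.462e18, i.e. 3.462e18/6.022e23 = 5.749e-6 mol.
Fraction absorbed: 1 − 10^(−1.27) = 0.9463.
Photons absorbed: 0.9463 × 5.749e-6 = 5.440e-6 mol.
Φ = 1.392e-6 mol / 5.440e-6 mol photons = 0.26.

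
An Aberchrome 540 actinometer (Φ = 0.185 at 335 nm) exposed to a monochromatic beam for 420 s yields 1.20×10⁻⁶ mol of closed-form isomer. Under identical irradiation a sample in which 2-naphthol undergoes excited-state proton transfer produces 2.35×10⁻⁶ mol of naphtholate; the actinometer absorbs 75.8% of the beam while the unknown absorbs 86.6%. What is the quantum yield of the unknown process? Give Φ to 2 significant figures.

Photons absorbed by the actinometer: 1.20×10⁻⁶ / 0.185 = 6.486×10⁻⁶ mol.
Incident flux: 6.486×10⁻⁶ / 0.758 = 8.557×10⁻⁶ einstein.
Absorbed by unknown: 0.866 × 8.557×10⁻⁶ = 7.410×10⁻⁶ mol.
Φ(unknown) = 2.35×10⁻⁶ / 7.410×10⁻⁶ = 0.32.

Φ = 0.32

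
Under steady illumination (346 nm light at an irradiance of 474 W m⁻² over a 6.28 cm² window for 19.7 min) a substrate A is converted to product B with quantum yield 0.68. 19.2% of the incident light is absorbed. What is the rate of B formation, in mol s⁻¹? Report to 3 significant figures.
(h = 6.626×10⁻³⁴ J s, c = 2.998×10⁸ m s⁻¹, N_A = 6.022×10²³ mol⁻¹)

1.12×10⁻⁷ mol s⁻¹

Photon energy at 346 nm: hc/λ = (6.626×10⁻³⁴)(2.998×10⁸)/(346×10⁻⁹) = 5.741×10⁻¹⁹ J.
Energy delivered: (474 W m⁻²)(6.28×10⁻⁴ m²)(1182 s) = 351.8 J.
Photons incident: 351.8 / 5.741×10⁻¹⁹ = 6.128×10²⁰, i.e. 6.128×10²⁰/6.022×10²³ = 0.001018 mol.
Photons absorbed: 0.192 × 0.001018 = 1.955×10⁻⁴ mol.
Product formed: 0.68 × 1.955×10⁻⁴ = 1.329×10⁻⁴ mol.
Rate: 1.329×10⁻⁴ / 1182 s = 1.12×10⁻⁷ mol s⁻¹.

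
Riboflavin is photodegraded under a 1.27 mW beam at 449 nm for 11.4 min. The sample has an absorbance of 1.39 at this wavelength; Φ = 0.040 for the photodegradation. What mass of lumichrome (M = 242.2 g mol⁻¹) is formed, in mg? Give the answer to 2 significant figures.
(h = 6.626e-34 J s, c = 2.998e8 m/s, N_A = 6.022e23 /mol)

0.030 mg

Photon energy at 449 nm: hc/λ = (6.626e-34)(2.998e8)/(449e-9) = 4.424e-19 J.
Energy delivered: (1.27 mW)(684 s) = 0.8687 J.
Photons incident: 0.8687 / 4.424e-19 = 1.964e18, i.e. 1.964e18/6.022e23 = 3.261e-6 mol.
Fraction absorbed: 1 − 10^(−1.39) = 0.9593.
Photons absorbed: 0.9593 × 3.261e-6 = 3.128e-6 mol.
Product: Φ × n_abs = 0.040 × 3.128e-6 = 1.251e-7 mol.
Mass: 1.251e-7 × 242.2 = 3.030e-5 g = 0.030 mg.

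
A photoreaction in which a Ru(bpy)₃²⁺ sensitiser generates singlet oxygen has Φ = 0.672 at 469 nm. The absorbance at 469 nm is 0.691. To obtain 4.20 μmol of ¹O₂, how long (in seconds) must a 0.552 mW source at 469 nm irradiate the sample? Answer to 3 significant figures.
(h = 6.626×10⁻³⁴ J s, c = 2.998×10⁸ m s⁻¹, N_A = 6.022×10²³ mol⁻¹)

t ≈ 3630 s

Product: 4.20 μmol = 4.20×10⁻⁶ mol.
Photons that must be absorbed: 4.20×10⁻⁶ / 0.672 = 6.250×10⁻⁶ mol.
Fraction absorbed: 1 − 10^(−0.691) = 0.7963.
Incident photons needed: 6.250×10⁻⁶ / 0.7963 = 7.849×10⁻⁶ mol.
Photon energy: hc/λ = 4.236×10⁻¹⁹ J; per mole, 2.551×10⁵ J mol⁻¹.
Energy required: 7.849×10⁻⁶ × 2.551×10⁵ = 2.002 J.
Time: 2.002 J / 0.000552 W = 3630 s.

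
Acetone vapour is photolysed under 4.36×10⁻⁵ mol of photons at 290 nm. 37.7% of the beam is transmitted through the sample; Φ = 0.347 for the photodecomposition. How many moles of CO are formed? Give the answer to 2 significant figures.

9.4×10⁻⁶ mol

Fraction absorbed: 1 − 37.7/100 = 0.6230.
Photons absorbed: 0.6230 × 4.36×10⁻⁵ = 2.716×10⁻⁵ mol.
Product: Φ × n_abs = 0.347 × 2.716×10⁻⁵ = 9.425×10⁻⁶ mol.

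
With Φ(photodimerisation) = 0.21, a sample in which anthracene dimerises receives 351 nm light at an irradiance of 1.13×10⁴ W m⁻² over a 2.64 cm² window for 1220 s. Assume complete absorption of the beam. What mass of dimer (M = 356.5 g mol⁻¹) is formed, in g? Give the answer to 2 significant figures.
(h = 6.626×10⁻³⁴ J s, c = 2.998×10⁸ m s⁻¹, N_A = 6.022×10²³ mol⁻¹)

Photon energy at 351 nm: hc/λ = (6.626×10⁻³⁴)(2.998×10⁸)/(351×10⁻⁹) = 5.659×10⁻¹⁹ J.
Energy delivered: (1.13×10⁴ W m⁻²)(2.64×10⁻⁴ m²)(1220 s) = 3640 J.
Photons incident: 3640 / 5.659×10⁻¹⁹ = 6.432×10²¹, i.e. 6.432×10²¹/6.022×10²³ = 0.01068 mol.
Product: Φ × n_abs = 0.21 × 0.01068 = 0.002243 mol.
Mass: 0.002243 × 356.5 = 0.7996 g = 0.80 g.

0.80 g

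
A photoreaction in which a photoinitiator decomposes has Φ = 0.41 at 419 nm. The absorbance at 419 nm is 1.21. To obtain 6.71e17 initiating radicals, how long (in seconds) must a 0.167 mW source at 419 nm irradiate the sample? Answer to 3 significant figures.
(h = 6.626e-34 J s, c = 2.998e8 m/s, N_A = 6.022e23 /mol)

Product: 6.71e17 / 6.022e23 = 1.114e-6 mol.
Photons that must be absorbed: 1.114e-6 / 0.41 = 2.717e-6 mol.
Fraction absorbed: 1 − 10^(−1.21) = 0.9383.
Incident photons needed: 2.717e-6 / 0.9383 = 2.896e-6 mol.
Photon energy: hc/λ = 4.741e-19 J; per mole, 2.855e5 J mol⁻¹.
Energy required: 2.896e-6 × 2.855e5 = 0.8268 J.
Time: 0.8268 J / 0.000167 W = 4950 s.

t ≈ 4950 s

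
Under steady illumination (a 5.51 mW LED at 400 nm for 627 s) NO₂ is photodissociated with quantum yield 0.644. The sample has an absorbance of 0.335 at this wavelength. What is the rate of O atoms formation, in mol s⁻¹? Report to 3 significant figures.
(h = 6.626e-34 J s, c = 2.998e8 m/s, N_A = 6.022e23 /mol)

6.38e-9 mol s⁻¹

Photon energy at 400 nm: hc/λ = (6.626e-34)(2.998e8)/(400e-9) = 4.966e-19 J.
Energy delivered: (5.51 mW)(627 s) = 3.455 J.
Photons incident: 3.455 / 4.966e-19 = 6.957e18, i.e. 6.957e18/6.022e23 = 1.155e-5 mol.
Fraction absorbed: 1 − 10^(−0.335) = 0.5376.
Photons absorbed: 0.5376 × 1.155e-5 = 6.209e-6 mol.
Product formed: 0.644 × 6.209e-6 = 3.999e-6 mol.
Rate: 3.999e-6 / 627 s = 6.38e-9 mol s⁻¹.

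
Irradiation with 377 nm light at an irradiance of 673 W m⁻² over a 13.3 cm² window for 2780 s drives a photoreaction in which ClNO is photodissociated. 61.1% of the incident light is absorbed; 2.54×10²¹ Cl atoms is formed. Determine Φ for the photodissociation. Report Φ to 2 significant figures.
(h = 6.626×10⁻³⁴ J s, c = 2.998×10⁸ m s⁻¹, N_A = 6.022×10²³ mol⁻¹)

Product: 2.54×10²¹ / 6.022×10²³ = 0.004218 mol.
Photon energy at 377 nm: hc/λ = (6.626×10⁻³⁴)(2.998×10⁸)/(377×10⁻⁹) = 5.269×10⁻¹⁹ J.
Energy delivered: (673 W m⁻²)(13.3×10⁻⁴ m²)(2780 s) = 2488 J.
Photons incident: 2488 / 5.269×10⁻¹⁹ = 4.722×10²¹, i.e. 4.722×10²¹/6.022×10²³ = 0.007841 mol.
Photons absorbed: 0.611 × 0.007841 = 0.004791 mol.
Φ = 0.004218 mol / 0.004791 mol photons = 0.88.

Φ = 0.88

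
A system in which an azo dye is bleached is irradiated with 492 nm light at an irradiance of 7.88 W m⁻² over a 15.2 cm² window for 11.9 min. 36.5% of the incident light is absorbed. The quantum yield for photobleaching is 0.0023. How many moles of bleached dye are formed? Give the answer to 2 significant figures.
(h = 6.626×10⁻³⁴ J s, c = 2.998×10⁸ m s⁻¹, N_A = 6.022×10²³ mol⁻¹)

3.0×10⁻⁸ mol

Photon energy at 492 nm: hc/λ = (6.626×10⁻³⁴)(2.998×10⁸)/(492×10⁻⁹) = 4.038×10⁻¹⁹ J.
Energy delivered: (7.88 W m⁻²)(15.2×10⁻⁴ m²)(714 s) = 8.552 J.
Photons incident: 8.552 / 4.038×10⁻¹⁹ = 2.118×10¹⁹, i.e. 2.118×10¹⁹/6.022×10²³ = 3.517×10⁻⁵ mol.
Photons absorbed: 0.365 × 3.517×10⁻⁵ = 1.284×10⁻⁵ mol.
Product: Φ × n_abs = 0.0023 × 1.284×10⁻⁵ = 2.953×10⁻⁸ mol.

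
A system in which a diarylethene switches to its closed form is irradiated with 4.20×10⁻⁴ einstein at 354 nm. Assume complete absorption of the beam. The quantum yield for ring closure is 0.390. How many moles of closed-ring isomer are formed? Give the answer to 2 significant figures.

Product: Φ × n_abs = 0.390 × 4.20×10⁻⁴ = 1.638×10⁻⁴ mol.

1.6×10⁻⁴ mol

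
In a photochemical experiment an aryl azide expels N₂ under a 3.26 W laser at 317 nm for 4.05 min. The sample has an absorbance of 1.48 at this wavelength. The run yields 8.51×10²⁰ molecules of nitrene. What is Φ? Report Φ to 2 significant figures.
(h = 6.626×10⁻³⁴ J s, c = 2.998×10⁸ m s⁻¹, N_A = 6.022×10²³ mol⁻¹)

Product: 8.51×10²⁰ / 6.022×10²³ = 0.001413 mol.
Photon energy at 317 nm: hc/λ = (6.626×10⁻³⁴)(2.998×10⁸)/(317×10⁻⁹) = 6.266×10⁻¹⁹ J.
Energy delivered: (3.26 W)(243 s) = 792.2 J.
Photons incident: 792.2 / 6.266×10⁻¹⁹ = 1.264×10²¹, i.e. 1.264×10²¹/6.022×10²³ = 0.002099 mol.
Fraction absorbed: 1 − 10^(−1.48) = 0.9669.
Photons absorbed: 0.9669 × 0.002099 = 0.002030 mol.
Φ = 0.001413 mol / 0.002030 mol photons = 0.70.

Φ = 0.70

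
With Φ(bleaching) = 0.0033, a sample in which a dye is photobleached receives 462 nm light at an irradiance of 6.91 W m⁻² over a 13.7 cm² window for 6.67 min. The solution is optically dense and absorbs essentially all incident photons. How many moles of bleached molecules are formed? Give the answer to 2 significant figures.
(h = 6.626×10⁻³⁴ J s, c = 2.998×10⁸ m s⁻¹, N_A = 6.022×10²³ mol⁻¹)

Photon energy at 462 nm: hc/λ = (6.626×10⁻³⁴)(2.998×10⁸)/(462×10⁻⁹) = 4.300×10⁻¹⁹ J.
Energy delivered: (6.91 W m⁻²)(13.7×10⁻⁴ m²)(400.2 s) = 3.789 J.
Photons incident: 3.789 / 4.300×10⁻¹⁹ = 8.812×10¹⁸, i.e. 8.812×10¹⁸/6.022×10²³ = 1.463×10⁻⁵ mol.
Product: Φ × n_abs = 0.0033 × 1.463×10⁻⁵ = 4.828×10⁻⁸ mol.

4.8×10⁻⁸ mol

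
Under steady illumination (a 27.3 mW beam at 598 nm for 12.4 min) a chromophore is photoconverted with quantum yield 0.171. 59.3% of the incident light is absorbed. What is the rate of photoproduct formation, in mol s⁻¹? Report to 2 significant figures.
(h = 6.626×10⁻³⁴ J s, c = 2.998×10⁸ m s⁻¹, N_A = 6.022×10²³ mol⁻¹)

1.4×10⁻⁸ mol s⁻¹

Photon energy at 598 nm: hc/λ = (6.626×10⁻³⁴)(2.998×10⁸)/(598×10⁻⁹) = 3.322×10⁻¹⁹ J.
Energy delivered: (27.3 mW)(744 s) = 20.31 J.
Photons incident: 20.31 / 3.322×10⁻¹⁹ = 6.114×10¹⁹, i.e. 6.114×10¹⁹/6.022×10²³ = 1.015×10⁻⁴ mol.
Photons absorbed: 0.593 × 1.015×10⁻⁴ = 6.019×10⁻⁵ mol.
Product formed: 0.171 × 6.019×10⁻⁵ = 1.029×10⁻⁵ mol.
Rate: 1.029×10⁻⁵ / 744 s = 1.4×10⁻⁸ mol s⁻¹.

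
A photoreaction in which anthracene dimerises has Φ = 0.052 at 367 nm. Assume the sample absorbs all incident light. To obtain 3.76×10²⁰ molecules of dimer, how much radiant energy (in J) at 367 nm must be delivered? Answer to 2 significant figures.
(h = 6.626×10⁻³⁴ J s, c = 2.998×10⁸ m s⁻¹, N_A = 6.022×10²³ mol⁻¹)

Product: 3.76×10²⁰ / 6.022×10²³ = 6.244×10⁻⁴ mol.
Photons that must be absorbed: 6.244×10⁻⁴ / 0.052 = 0.01201 mol.
Photon energy: hc/λ = 5.413×10⁻¹⁹ J; per mole, 3.260×10⁵ J mol⁻¹.
Energy required: 0.01201 × 3.260×10⁵ = 3900 J.

3900 J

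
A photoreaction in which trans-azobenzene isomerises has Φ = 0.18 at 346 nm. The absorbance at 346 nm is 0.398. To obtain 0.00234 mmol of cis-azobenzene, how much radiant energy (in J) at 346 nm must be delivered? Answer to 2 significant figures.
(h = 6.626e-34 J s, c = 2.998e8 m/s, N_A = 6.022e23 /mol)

7.5 J

Product: 0.00234 mmol = 2.34e-6 mol.
Photons that must be absorbed: 2.34e-6 / 0.18 = 1.300e-5 mol.
Fraction absorbed: 1 − 10^(−0.398) = 0.6001.
Incident photons needed: 1.300e-5 / 0.6001 = 2.166e-5 mol.
Photon energy: hc/λ = 5.741e-19 J; per mole, 3.457e5 J mol⁻¹.
Energy required: 2.166e-5 × 3.457e5 = 7.5 J.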